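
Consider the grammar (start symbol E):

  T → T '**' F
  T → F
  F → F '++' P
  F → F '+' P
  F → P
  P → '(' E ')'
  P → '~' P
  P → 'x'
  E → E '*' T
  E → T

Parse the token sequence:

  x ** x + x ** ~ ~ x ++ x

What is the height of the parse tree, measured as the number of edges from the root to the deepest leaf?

7

[E [T [T [T [F [P x]]] ** [F [F [P x]] + [P x]]] ** [F [F [P ~ [P ~ [P x]]]] ++ [P x]]]]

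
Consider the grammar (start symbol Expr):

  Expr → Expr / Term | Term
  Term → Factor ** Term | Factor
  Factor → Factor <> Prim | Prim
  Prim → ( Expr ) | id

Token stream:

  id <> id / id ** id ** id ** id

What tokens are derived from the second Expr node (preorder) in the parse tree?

id <> id

[Expr [Expr [Term [Factor [Factor [Prim id]] <> [Prim id]]]] / [Term [Factor [Prim id]] ** [Term [Factor [Prim id]] ** [Term [Factor [Prim id]] ** [Term [Factor [Prim id]]]]]]]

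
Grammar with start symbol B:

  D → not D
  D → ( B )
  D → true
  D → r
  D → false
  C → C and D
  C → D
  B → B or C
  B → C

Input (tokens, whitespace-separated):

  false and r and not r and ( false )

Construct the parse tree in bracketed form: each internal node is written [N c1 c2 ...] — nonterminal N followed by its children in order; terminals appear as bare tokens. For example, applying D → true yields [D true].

B
C
C and D
C and D and D
C and D and D and D
D and D and D and D
false and D and D and D
false and r and D and D
false and r and not D and D
false and r and not r and D
false and r and not r and ( B )
false and r and not r and ( C )
false and r and not r and ( D )
false and r and not r and ( false )

[B [C [C [C [C [D false]] and [D r]] and [D not [D r]]] and [D ( [B [C [D false]]] )]]]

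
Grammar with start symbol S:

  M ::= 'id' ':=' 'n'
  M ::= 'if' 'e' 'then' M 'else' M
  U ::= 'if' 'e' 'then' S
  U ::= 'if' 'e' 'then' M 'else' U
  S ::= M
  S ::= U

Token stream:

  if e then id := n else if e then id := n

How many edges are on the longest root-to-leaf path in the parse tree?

[S [U if e then [M id := n] else [U if e then [S [M id := n]]]]]

5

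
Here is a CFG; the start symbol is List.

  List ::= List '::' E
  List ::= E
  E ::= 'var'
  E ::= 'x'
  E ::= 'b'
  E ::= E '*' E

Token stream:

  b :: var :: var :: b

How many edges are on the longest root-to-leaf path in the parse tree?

5

[List [List [List [List [E b]] :: [E var]] :: [E var]] :: [E b]]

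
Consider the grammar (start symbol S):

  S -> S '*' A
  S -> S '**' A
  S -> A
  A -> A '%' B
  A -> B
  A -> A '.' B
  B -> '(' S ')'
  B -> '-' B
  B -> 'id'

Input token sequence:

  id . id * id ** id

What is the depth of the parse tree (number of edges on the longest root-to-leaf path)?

6

[S [S [S [A [A [B id]] . [B id]]] * [A [B id]]] ** [A [B id]]]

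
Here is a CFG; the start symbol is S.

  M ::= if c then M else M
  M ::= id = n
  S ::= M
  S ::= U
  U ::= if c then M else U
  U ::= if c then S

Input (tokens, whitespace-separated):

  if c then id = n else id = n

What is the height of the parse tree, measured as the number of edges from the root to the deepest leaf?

[S [M if c then [M id = n] else [M id = n]]]

3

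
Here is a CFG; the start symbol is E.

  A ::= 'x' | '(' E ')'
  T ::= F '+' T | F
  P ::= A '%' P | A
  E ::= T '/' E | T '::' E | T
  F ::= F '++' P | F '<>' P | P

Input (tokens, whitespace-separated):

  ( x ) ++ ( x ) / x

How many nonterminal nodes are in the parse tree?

23

[E [T [F [F [P [A ( [E [T [F [P [A x]]]]] )]]] ++ [P [A ( [E [T [F [P [A x]]]]] )]]]] / [E [T [F [P [A x]]]]]]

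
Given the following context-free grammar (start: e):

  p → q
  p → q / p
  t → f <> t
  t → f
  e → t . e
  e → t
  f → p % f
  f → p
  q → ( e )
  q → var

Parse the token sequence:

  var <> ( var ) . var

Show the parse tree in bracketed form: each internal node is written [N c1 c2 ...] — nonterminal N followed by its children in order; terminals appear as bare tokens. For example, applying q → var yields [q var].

[e [t [f [p [q var]]] <> [t [f [p [q ( [e [t [f [p [q var]]]]] )]]]]] . [e [t [f [p [q var]]]]]]

e
t . e
f <> t . e
p <> t . e
q <> t . e
var <> t . e
var <> f . e
var <> p . e
var <> q . e
var <> ( e ) . e
var <> ( t ) . e
var <> ( f ) . e
var <> ( p ) . e
var <> ( q ) . e
var <> ( var ) . e
var <> ( var ) . t
var <> ( var ) . f
var <> ( var ) . p
var <> ( var ) . q
var <> ( var ) . var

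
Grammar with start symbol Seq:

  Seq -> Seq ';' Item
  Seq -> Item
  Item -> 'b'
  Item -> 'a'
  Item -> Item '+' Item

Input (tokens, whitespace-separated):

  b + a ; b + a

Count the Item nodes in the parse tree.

6

[Seq [Seq [Item [Item b] + [Item a]]] ; [Item [Item b] + [Item a]]]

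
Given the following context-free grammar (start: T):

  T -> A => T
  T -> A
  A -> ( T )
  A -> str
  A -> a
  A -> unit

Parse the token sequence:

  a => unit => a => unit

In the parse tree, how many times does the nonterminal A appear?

[T [A a] => [T [A unit] => [T [A a] => [T [A unit]]]]]

4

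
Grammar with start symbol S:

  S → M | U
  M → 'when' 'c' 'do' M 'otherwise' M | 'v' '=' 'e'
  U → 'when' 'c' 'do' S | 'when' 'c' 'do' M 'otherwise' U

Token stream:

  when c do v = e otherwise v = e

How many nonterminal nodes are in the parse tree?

[S [M when c do [M v = e] otherwise [M v = e]]]

4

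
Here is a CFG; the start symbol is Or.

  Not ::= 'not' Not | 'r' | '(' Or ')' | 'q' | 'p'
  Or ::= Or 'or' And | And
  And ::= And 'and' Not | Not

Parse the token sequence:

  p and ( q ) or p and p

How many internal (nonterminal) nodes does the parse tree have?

[Or [Or [And [And [Not p]] and [Not ( [Or [And [Not q]]] )]]] or [And [And [Not p]] and [Not p]]]

13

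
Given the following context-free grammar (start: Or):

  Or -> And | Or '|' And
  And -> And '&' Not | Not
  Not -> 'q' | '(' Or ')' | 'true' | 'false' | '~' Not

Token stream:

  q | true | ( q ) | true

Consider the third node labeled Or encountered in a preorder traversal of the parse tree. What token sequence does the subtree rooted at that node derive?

[Or [Or [Or [Or [And [Not q]]] | [And [Not true]]] | [And [Not ( [Or [And [Not q]]] )]]] | [And [Not true]]]

q | true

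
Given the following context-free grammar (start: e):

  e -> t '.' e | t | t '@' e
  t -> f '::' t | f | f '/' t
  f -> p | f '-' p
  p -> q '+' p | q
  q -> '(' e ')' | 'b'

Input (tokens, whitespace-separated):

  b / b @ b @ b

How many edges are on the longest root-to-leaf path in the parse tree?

7

[e [t [f [p [q b]]] / [t [f [p [q b]]]]] @ [e [t [f [p [q b]]]] @ [e [t [f [p [q b]]]]]]]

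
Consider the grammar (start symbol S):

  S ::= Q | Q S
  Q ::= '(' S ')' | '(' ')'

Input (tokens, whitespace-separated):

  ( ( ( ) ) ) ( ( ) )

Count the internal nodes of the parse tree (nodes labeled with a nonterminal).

10

[S [Q ( [S [Q ( [S [Q ( )]] )]] )] [S [Q ( [S [Q ( )]] )]]]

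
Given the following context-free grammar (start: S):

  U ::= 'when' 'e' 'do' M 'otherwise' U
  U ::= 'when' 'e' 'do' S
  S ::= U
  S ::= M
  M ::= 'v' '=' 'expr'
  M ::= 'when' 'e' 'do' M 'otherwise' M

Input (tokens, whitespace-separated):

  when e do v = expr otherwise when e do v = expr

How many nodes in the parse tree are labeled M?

2

[S [U when e do [M v = expr] otherwise [U when e do [S [M v = expr]]]]]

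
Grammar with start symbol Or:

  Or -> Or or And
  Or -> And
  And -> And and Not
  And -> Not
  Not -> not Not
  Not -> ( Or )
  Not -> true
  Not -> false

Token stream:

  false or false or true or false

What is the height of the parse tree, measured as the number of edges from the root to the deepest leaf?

[Or [Or [Or [Or [And [Not false]]] or [And [Not false]]] or [And [Not true]]] or [And [Not false]]]

6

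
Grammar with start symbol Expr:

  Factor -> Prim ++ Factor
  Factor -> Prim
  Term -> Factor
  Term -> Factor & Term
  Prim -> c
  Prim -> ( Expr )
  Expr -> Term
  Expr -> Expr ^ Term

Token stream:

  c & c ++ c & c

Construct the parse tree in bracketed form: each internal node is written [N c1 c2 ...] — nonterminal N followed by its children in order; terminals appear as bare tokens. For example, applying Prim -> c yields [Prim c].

[Expr [Term [Factor [Prim c]] & [Term [Factor [Prim c] ++ [Factor [Prim c]]] & [Term [Factor [Prim c]]]]]]

Expr
Term
Factor & Term
Prim & Term
c & Term
c & Factor & Term
c & Prim ++ Factor & Term
c & c ++ Factor & Term
c & c ++ Prim & Term
c & c ++ c & Term
c & c ++ c & Factor
c & c ++ c & Prim
c & c ++ c & c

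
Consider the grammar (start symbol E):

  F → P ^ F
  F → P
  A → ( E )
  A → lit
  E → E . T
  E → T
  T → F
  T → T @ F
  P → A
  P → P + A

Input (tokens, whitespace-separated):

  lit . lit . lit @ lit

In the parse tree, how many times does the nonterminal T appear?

4

[E [E [E [T [F [P [A lit]]]]] . [T [F [P [A lit]]]]] . [T [T [F [P [A lit]]]] @ [F [P [A lit]]]]]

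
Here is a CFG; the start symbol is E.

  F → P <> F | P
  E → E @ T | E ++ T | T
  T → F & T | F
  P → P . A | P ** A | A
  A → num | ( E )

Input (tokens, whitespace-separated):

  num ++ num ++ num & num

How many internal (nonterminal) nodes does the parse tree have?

[E [E [E [T [F [P [A num]]]]] ++ [T [F [P [A num]]]]] ++ [T [F [P [A num]]] & [T [F [P [A num]]]]]]

19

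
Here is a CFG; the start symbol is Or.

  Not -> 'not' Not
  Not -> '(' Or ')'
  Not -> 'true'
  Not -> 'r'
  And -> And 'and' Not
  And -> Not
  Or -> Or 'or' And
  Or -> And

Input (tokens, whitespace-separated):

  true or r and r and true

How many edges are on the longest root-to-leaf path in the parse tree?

5

[Or [Or [And [Not true]]] or [And [And [And [Not r]] and [Not r]] and [Not true]]]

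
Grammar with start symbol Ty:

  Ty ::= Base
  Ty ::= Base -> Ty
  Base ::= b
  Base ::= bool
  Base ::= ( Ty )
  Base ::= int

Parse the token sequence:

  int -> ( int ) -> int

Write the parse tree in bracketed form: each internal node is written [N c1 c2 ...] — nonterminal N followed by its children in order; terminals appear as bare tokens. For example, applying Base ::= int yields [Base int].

Ty
Base -> Ty
int -> Ty
int -> Base -> Ty
int -> ( Ty ) -> Ty
int -> ( Base ) -> Ty
int -> ( int ) -> Ty
int -> ( int ) -> Base
int -> ( int ) -> int

[Ty [Base int] -> [Ty [Base ( [Ty [Base int]] )] -> [Ty [Base int]]]]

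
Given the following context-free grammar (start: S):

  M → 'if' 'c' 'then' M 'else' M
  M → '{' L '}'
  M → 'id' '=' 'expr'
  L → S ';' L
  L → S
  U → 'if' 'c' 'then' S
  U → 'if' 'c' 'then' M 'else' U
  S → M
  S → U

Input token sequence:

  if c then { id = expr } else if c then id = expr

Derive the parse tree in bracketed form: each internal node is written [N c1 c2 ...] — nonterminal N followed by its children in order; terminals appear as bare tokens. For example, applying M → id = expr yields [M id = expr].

[S [U if c then [M { [L [S [M id = expr]]] }] else [U if c then [S [M id = expr]]]]]

S
U
if c then M else U
if c then { L } else U
if c then { S } else U
if c then { M } else U
if c then { id = expr } else U
if c then { id = expr } else if c then S
if c then { id = expr } else if c then M
if c then { id = expr } else if c then id = expr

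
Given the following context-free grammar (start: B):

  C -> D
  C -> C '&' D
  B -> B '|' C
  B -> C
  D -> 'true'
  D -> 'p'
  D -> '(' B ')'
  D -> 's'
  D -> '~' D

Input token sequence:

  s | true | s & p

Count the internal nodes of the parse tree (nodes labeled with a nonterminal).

[B [B [B [C [D s]]] | [C [D true]]] | [C [C [D s]] & [D p]]]

11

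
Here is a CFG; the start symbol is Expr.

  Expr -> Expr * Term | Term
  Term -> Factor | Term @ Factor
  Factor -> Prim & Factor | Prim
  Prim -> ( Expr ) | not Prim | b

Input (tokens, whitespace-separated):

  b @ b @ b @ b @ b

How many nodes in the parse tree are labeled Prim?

[Expr [Term [Term [Term [Term [Term [Factor [Prim b]]] @ [Factor [Prim b]]] @ [Factor [Prim b]]] @ [Factor [Prim b]]] @ [Factor [Prim b]]]]

5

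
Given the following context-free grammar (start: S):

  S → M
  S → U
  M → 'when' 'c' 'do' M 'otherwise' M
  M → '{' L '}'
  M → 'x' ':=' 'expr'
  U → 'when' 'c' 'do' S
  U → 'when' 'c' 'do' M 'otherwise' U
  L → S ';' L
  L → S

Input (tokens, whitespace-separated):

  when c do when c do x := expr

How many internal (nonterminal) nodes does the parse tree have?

6

[S [U when c do [S [U when c do [S [M x := expr]]]]]]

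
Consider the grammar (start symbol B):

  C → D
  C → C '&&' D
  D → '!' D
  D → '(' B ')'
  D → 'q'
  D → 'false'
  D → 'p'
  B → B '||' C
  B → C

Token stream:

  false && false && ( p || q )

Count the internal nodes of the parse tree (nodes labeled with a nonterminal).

13

[B [C [C [C [D false]] && [D false]] && [D ( [B [B [C [D p]]] || [C [D q]]] )]]]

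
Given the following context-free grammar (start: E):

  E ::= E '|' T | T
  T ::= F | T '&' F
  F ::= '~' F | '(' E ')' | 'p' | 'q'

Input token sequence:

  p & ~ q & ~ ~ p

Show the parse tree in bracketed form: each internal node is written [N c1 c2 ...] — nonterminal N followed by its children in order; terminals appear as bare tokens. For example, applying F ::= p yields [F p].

E
T
T & F
T & F & F
F & F & F
p & F & F
p & ~ F & F
p & ~ q & F
p & ~ q & ~ F
p & ~ q & ~ ~ F
p & ~ q & ~ ~ p

[E [T [T [T [F p]] & [F ~ [F q]]] & [F ~ [F ~ [F p]]]]]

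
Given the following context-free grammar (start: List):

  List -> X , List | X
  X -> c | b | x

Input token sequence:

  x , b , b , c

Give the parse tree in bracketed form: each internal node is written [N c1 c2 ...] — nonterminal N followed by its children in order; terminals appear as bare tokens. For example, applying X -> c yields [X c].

List
X , List
x , List
x , X , List
x , b , List
x , b , X , List
x , b , b , List
x , b , b , X
x , b , b , c

[List [X x] , [List [X b] , [List [X b] , [List [X c]]]]]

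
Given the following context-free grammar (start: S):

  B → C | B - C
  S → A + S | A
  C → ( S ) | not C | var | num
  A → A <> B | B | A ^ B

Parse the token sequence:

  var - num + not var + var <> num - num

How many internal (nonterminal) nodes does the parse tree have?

20

[S [A [B [B [C var]] - [C num]]] + [S [A [B [C not [C var]]]] + [S [A [A [B [C var]]] <> [B [B [C num]] - [C num]]]]]]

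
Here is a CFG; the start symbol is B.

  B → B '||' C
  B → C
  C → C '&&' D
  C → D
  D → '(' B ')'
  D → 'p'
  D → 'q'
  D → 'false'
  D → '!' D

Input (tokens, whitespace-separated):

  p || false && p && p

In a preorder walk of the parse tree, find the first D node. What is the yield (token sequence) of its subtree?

p

[B [B [C [D p]]] || [C [C [C [D false]] && [D p]] && [D p]]]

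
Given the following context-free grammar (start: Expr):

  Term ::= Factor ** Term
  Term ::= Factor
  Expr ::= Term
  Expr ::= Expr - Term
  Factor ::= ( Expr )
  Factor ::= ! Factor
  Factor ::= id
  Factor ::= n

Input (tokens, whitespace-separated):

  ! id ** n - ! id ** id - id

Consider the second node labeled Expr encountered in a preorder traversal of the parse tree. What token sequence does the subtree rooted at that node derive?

! id ** n - ! id ** id

[Expr [Expr [Expr [Term [Factor ! [Factor id]] ** [Term [Factor n]]]] - [Term [Factor ! [Factor id]] ** [Term [Factor id]]]] - [Term [Factor id]]]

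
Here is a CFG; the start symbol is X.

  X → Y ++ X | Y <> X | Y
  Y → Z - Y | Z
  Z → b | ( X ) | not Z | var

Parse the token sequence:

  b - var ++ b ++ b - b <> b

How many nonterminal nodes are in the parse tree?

16

[X [Y [Z b] - [Y [Z var]]] ++ [X [Y [Z b]] ++ [X [Y [Z b] - [Y [Z b]]] <> [X [Y [Z b]]]]]]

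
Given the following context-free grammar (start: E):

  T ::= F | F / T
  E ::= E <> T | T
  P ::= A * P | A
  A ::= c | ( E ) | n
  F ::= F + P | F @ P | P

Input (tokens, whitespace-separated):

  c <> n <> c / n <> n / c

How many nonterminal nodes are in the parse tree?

28

[E [E [E [E [T [F [P [A c]]]]] <> [T [F [P [A n]]]]] <> [T [F [P [A c]]] / [T [F [P [A n]]]]]] <> [T [F [P [A n]]] / [T [F [P [A c]]]]]]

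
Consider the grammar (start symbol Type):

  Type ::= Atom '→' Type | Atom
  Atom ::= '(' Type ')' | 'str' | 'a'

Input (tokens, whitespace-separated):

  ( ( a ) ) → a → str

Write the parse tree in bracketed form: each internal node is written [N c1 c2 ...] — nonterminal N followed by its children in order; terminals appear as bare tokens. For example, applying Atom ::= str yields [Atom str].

[Type [Atom ( [Type [Atom ( [Type [Atom a]] )]] )] → [Type [Atom a] → [Type [Atom str]]]]

Type
Atom → Type
( Type ) → Type
( Atom ) → Type
( ( Type ) ) → Type
( ( Atom ) ) → Type
( ( a ) ) → Type
( ( a ) ) → Atom → Type
( ( a ) ) → a → Type
( ( a ) ) → a → Atom
( ( a ) ) → a → str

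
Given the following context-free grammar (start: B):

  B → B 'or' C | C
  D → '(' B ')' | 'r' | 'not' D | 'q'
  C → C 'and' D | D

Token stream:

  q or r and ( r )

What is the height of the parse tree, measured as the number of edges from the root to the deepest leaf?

[B [B [C [D q]]] or [C [C [D r]] and [D ( [B [C [D r]]] )]]]

6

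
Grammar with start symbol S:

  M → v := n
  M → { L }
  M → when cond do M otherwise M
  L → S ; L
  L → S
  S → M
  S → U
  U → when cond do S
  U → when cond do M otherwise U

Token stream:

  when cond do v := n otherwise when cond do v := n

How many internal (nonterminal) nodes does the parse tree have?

6

[S [U when cond do [M v := n] otherwise [U when cond do [S [M v := n]]]]]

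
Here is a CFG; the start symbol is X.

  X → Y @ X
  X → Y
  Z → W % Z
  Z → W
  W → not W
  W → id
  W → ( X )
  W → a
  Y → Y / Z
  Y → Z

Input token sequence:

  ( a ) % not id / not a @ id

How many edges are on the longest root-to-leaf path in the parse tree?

[X [Y [Y [Z [W ( [X [Y [Z [W a]]]] )] % [Z [W not [W id]]]]] / [Z [W not [W a]]]] @ [X [Y [Z [W id]]]]]

9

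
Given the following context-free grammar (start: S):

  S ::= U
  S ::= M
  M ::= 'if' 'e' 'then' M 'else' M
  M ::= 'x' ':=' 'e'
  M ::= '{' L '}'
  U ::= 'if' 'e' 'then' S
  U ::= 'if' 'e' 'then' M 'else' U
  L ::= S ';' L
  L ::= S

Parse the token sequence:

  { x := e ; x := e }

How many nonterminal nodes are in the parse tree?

8

[S [M { [L [S [M x := e]] ; [L [S [M x := e]]]] }]]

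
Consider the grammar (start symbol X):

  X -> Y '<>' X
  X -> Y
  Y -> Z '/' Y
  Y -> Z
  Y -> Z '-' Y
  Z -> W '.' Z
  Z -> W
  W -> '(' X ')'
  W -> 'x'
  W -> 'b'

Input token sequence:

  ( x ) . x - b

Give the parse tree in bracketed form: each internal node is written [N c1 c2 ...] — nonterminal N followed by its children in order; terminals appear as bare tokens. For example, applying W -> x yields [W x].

X
Y
Z - Y
W . Z - Y
( X ) . Z - Y
( Y ) . Z - Y
( Z ) . Z - Y
( W ) . Z - Y
( x ) . Z - Y
( x ) . W - Y
( x ) . x - Y
( x ) . x - Z
( x ) . x - W
( x ) . x - b

[X [Y [Z [W ( [X [Y [Z [W x]]]] )] . [Z [W x]]] - [Y [Z [W b]]]]]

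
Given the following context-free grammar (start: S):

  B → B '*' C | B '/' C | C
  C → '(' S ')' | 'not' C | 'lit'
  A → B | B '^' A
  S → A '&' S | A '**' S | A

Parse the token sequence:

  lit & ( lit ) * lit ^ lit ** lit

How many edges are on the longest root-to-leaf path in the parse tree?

10

[S [A [B [C lit]]] & [S [A [B [B [C ( [S [A [B [C lit]]]] )]] * [C lit]] ^ [A [B [C lit]]]] ** [S [A [B [C lit]]]]]]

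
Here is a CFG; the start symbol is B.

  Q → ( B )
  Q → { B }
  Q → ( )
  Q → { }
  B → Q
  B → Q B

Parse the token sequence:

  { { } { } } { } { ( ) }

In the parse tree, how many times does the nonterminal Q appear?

6

[B [Q { [B [Q { }] [B [Q { }]]] }] [B [Q { }] [B [Q { [B [Q ( )]] }]]]]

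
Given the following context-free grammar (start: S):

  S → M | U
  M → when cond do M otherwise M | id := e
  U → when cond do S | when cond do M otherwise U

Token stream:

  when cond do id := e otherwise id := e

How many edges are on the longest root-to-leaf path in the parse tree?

[S [M when cond do [M id := e] otherwise [M id := e]]]

3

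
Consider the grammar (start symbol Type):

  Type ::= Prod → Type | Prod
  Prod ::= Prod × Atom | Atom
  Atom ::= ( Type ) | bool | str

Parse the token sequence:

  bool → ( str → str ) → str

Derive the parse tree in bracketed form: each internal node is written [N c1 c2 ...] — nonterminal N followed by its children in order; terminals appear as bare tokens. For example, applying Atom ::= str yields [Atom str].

Type
Prod → Type
Atom → Type
bool → Type
bool → Prod → Type
bool → Atom → Type
bool → ( Type ) → Type
bool → ( Prod → Type ) → Type
bool → ( Atom → Type ) → Type
bool → ( str → Type ) → Type
bool → ( str → Prod ) → Type
bool → ( str → Atom ) → Type
bool → ( str → str ) → Type
bool → ( str → str ) → Prod
bool → ( str → str ) → Atom
bool → ( str → str ) → str

[Type [Prod [Atom bool]] → [Type [Prod [Atom ( [Type [Prod [Atom str]] → [Type [Prod [Atom str]]]] )]] → [Type [Prod [Atom str]]]]]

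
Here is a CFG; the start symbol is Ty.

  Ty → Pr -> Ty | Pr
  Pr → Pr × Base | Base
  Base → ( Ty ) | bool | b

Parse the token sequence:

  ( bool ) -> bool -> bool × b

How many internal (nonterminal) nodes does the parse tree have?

14

[Ty [Pr [Base ( [Ty [Pr [Base bool]]] )]] -> [Ty [Pr [Base bool]] -> [Ty [Pr [Pr [Base bool]] × [Base b]]]]]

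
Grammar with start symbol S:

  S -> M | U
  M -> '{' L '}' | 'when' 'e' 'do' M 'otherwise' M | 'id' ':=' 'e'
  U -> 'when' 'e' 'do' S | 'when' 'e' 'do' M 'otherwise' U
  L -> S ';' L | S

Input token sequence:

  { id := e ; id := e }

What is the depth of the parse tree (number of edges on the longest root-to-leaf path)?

6

[S [M { [L [S [M id := e]] ; [L [S [M id := e]]]] }]]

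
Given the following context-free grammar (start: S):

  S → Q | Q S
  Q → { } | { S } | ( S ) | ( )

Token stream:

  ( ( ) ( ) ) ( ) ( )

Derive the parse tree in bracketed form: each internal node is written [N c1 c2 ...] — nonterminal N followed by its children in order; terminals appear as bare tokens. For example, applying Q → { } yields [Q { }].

[S [Q ( [S [Q ( )] [S [Q ( )]]] )] [S [Q ( )] [S [Q ( )]]]]

S
Q S
( S ) S
( Q S ) S
( ( ) S ) S
( ( ) Q ) S
( ( ) ( ) ) S
( ( ) ( ) ) Q S
( ( ) ( ) ) ( ) S
( ( ) ( ) ) ( ) Q
( ( ) ( ) ) ( ) ( )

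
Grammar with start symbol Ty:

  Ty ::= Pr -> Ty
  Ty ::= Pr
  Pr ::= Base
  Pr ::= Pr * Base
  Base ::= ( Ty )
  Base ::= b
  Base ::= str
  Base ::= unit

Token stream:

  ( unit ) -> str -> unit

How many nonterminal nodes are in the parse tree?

12

[Ty [Pr [Base ( [Ty [Pr [Base unit]]] )]] -> [Ty [Pr [Base str]] -> [Ty [Pr [Base unit]]]]]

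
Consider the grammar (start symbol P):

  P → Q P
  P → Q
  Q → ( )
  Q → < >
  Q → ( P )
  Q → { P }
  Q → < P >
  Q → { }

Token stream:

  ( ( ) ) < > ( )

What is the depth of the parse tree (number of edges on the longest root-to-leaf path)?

[P [Q ( [P [Q ( )]] )] [P [Q < >] [P [Q ( )]]]]

4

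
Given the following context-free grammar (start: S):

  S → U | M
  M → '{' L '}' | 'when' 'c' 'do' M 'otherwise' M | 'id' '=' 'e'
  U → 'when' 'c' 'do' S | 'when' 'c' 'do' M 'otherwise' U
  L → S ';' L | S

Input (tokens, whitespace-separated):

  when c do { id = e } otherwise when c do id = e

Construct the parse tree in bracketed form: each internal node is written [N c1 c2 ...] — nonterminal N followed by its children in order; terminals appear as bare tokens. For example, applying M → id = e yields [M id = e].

[S [U when c do [M { [L [S [M id = e]]] }] otherwise [U when c do [S [M id = e]]]]]

S
U
when c do M otherwise U
when c do { L } otherwise U
when c do { S } otherwise U
when c do { M } otherwise U
when c do { id = e } otherwise U
when c do { id = e } otherwise when c do S
when c do { id = e } otherwise when c do M
when c do { id = e } otherwise when c do id = e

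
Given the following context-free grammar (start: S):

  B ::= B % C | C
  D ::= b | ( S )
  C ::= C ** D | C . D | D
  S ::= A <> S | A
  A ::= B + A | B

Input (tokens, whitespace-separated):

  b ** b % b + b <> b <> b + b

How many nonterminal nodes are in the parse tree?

[S [A [B [B [C [C [D b]] ** [D b]]] % [C [D b]]] + [A [B [C [D b]]]]] <> [S [A [B [C [D b]]]] <> [S [A [B [C [D b]]] + [A [B [C [D b]]]]]]]]

28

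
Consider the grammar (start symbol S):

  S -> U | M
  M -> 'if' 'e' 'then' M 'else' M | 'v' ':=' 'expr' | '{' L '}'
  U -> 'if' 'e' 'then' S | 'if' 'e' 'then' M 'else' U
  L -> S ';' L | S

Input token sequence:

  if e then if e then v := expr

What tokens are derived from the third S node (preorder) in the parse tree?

[S [U if e then [S [U if e then [S [M v := expr]]]]]]

v := expr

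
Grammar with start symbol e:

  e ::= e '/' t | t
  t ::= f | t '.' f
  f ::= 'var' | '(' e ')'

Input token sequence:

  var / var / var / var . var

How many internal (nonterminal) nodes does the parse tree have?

[e [e [e [e [t [f var]]] / [t [f var]]] / [t [f var]]] / [t [t [f var]] . [f var]]]

14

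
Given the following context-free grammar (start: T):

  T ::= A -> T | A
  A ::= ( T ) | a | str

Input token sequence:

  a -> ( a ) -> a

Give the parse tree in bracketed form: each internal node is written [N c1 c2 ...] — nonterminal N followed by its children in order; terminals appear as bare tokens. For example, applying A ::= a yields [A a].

T
A -> T
a -> T
a -> A -> T
a -> ( T ) -> T
a -> ( A ) -> T
a -> ( a ) -> T
a -> ( a ) -> A
a -> ( a ) -> a

[T [A a] -> [T [A ( [T [A a]] )] -> [T [A a]]]]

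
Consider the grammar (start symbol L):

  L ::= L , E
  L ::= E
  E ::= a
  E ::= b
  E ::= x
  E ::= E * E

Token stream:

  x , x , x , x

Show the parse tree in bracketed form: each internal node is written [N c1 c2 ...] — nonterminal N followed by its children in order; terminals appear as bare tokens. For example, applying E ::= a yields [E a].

[L [L [L [L [E x]] , [E x]] , [E x]] , [E x]]

L
L , E
L , E , E
L , E , E , E
E , E , E , E
x , E , E , E
x , x , E , E
x , x , x , E
x , x , x , x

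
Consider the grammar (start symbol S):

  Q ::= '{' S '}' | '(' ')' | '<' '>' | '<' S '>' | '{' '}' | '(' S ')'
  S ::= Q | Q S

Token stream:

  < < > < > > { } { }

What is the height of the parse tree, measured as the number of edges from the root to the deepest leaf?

5

[S [Q < [S [Q < >] [S [Q < >]]] >] [S [Q { }] [S [Q { }]]]]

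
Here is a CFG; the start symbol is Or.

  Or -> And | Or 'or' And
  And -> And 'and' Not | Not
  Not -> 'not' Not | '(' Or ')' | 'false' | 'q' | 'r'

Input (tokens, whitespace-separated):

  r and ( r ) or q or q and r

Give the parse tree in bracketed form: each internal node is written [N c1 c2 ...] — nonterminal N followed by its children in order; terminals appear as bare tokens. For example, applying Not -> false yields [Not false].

Or
Or or And
Or or And or And
And or And or And
And and Not or And or And
Not and Not or And or And
r and Not or And or And
r and ( Or ) or And or And
r and ( And ) or And or And
r and ( Not ) or And or And
r and ( r ) or And or And
r and ( r ) or Not or And
r and ( r ) or q or And
r and ( r ) or q or And and Not
r and ( r ) or q or Not and Not
r and ( r ) or q or q and Not
r and ( r ) or q or q and r

[Or [Or [Or [And [And [Not r]] and [Not ( [Or [And [Not r]]] )]]] or [And [Not q]]] or [And [And [Not q]] and [Not r]]]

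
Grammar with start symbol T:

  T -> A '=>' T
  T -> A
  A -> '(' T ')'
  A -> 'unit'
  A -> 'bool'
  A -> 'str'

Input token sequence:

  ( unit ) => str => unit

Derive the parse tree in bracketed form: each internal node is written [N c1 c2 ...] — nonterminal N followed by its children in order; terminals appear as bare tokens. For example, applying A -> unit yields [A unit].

[T [A ( [T [A unit]] )] => [T [A str] => [T [A unit]]]]

T
A => T
( T ) => T
( A ) => T
( unit ) => T
( unit ) => A => T
( unit ) => str => T
( unit ) => str => A
( unit ) => str => unit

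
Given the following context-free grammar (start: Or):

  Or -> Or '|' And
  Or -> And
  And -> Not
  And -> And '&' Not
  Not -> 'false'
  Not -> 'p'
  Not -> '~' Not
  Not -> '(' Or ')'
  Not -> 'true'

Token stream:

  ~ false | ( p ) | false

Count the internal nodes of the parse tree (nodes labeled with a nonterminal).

13

[Or [Or [Or [And [Not ~ [Not false]]]] | [And [Not ( [Or [And [Not p]]] )]]] | [And [Not false]]]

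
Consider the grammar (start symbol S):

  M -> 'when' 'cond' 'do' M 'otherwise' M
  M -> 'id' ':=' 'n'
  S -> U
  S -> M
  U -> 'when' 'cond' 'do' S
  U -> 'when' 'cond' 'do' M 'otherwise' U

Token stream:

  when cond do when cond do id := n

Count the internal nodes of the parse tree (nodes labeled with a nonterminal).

[S [U when cond do [S [U when cond do [S [M id := n]]]]]]

6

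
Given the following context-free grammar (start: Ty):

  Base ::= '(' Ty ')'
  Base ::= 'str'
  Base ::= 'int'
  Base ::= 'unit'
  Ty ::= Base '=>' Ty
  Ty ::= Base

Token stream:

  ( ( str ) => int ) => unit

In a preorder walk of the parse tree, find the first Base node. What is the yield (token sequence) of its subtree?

( ( str ) => int )

[Ty [Base ( [Ty [Base ( [Ty [Base str]] )] => [Ty [Base int]]] )] => [Ty [Base unit]]]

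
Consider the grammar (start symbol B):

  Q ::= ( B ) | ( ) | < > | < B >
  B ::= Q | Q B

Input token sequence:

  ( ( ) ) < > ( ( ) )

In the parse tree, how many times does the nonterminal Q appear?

[B [Q ( [B [Q ( )]] )] [B [Q < >] [B [Q ( [B [Q ( )]] )]]]]

5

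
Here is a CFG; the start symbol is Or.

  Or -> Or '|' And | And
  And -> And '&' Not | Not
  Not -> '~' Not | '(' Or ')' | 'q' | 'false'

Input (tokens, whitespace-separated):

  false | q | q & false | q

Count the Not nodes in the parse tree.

[Or [Or [Or [Or [And [Not false]]] | [And [Not q]]] | [And [And [Not q]] & [Not false]]] | [And [Not q]]]

5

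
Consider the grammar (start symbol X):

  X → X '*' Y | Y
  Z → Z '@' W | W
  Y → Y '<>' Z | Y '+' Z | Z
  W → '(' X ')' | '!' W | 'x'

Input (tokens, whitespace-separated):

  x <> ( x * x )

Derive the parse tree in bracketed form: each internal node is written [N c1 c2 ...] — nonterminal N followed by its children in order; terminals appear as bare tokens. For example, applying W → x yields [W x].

[X [Y [Y [Z [W x]]] <> [Z [W ( [X [X [Y [Z [W x]]]] * [Y [Z [W x]]]] )]]]]

X
Y
Y <> Z
Z <> Z
W <> Z
x <> Z
x <> W
x <> ( X )
x <> ( X * Y )
x <> ( Y * Y )
x <> ( Z * Y )
x <> ( W * Y )
x <> ( x * Y )
x <> ( x * Z )
x <> ( x * W )
x <> ( x * x )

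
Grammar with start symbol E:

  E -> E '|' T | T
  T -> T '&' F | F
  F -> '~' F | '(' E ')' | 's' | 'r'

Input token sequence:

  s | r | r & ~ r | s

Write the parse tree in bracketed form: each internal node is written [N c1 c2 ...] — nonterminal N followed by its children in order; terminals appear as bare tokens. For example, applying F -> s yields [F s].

E
E | T
E | T | T
E | T | T | T
T | T | T | T
F | T | T | T
s | T | T | T
s | F | T | T
s | r | T | T
s | r | T & F | T
s | r | F & F | T
s | r | r & F | T
s | r | r & ~ F | T
s | r | r & ~ r | T
s | r | r & ~ r | F
s | r | r & ~ r | s

[E [E [E [E [T [F s]]] | [T [F r]]] | [T [T [F r]] & [F ~ [F r]]]] | [T [F s]]]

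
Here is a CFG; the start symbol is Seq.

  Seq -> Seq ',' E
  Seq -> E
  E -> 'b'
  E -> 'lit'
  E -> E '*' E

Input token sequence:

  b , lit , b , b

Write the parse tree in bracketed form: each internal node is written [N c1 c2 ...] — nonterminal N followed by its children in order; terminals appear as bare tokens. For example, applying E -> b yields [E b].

[Seq [Seq [Seq [Seq [E b]] , [E lit]] , [E b]] , [E b]]

Seq
Seq , E
Seq , E , E
Seq , E , E , E
E , E , E , E
b , E , E , E
b , lit , E , E
b , lit , b , E
b , lit , b , b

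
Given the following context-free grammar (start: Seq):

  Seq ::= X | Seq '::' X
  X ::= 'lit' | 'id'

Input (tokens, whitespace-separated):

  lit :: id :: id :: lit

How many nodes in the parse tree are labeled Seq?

[Seq [Seq [Seq [Seq [X lit]] :: [X id]] :: [X id]] :: [X lit]]

4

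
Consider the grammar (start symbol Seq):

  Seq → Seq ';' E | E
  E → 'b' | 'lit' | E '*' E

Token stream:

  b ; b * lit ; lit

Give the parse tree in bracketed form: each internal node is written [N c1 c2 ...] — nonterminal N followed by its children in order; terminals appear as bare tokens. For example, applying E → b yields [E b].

Seq
Seq ; E
Seq ; E ; E
E ; E ; E
b ; E ; E
b ; E * E ; E
b ; b * E ; E
b ; b * lit ; E
b ; b * lit ; lit

[Seq [Seq [Seq [E b]] ; [E [E b] * [E lit]]] ; [E lit]]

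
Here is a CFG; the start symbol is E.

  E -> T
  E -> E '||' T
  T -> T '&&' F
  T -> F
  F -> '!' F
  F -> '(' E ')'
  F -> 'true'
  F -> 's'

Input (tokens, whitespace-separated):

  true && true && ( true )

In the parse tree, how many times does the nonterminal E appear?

[E [T [T [T [F true]] && [F true]] && [F ( [E [T [F true]]] )]]]

2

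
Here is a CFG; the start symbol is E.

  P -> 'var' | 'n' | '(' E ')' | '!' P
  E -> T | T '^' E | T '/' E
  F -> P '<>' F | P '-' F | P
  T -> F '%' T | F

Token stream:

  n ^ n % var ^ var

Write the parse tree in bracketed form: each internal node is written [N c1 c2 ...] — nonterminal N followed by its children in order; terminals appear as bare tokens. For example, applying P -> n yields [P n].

[E [T [F [P n]]] ^ [E [T [F [P n]] % [T [F [P var]]]] ^ [E [T [F [P var]]]]]]

E
T ^ E
F ^ E
P ^ E
n ^ E
n ^ T ^ E
n ^ F % T ^ E
n ^ P % T ^ E
n ^ n % T ^ E
n ^ n % F ^ E
n ^ n % P ^ E
n ^ n % var ^ E
n ^ n % var ^ T
n ^ n % var ^ F
n ^ n % var ^ P
n ^ n % var ^ var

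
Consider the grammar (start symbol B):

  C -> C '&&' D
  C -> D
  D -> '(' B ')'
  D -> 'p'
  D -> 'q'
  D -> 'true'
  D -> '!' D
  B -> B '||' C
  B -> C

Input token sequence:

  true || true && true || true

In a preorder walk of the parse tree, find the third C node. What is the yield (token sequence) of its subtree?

true

[B [B [B [C [D true]]] || [C [C [D true]] && [D true]]] || [C [D true]]]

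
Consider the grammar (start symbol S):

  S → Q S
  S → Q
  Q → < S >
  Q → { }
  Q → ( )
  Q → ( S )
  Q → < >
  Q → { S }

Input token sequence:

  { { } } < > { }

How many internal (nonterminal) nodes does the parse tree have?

[S [Q { [S [Q { }]] }] [S [Q < >] [S [Q { }]]]]

8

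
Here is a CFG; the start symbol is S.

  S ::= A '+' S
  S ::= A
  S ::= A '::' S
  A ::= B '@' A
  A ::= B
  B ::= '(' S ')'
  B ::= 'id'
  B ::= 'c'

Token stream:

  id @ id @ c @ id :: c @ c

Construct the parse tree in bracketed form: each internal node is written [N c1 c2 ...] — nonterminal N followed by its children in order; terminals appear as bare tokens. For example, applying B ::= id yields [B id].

[S [A [B id] @ [A [B id] @ [A [B c] @ [A [B id]]]]] :: [S [A [B c] @ [A [B c]]]]]

S
A :: S
B @ A :: S
id @ A :: S
id @ B @ A :: S
id @ id @ A :: S
id @ id @ B @ A :: S
id @ id @ c @ A :: S
id @ id @ c @ B :: S
id @ id @ c @ id :: S
id @ id @ c @ id :: A
id @ id @ c @ id :: B @ A
id @ id @ c @ id :: c @ A
id @ id @ c @ id :: c @ B
id @ id @ c @ id :: c @ c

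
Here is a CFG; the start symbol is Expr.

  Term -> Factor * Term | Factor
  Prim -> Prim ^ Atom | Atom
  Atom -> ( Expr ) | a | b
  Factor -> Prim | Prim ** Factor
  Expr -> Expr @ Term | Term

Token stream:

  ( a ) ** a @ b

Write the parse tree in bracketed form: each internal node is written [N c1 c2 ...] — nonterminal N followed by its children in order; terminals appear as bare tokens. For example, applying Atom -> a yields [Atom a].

Expr
Expr @ Term
Term @ Term
Factor @ Term
Prim ** Factor @ Term
Atom ** Factor @ Term
( Expr ) ** Factor @ Term
( Term ) ** Factor @ Term
( Factor ) ** Factor @ Term
( Prim ) ** Factor @ Term
( Atom ) ** Factor @ Term
( a ) ** Factor @ Term
( a ) ** Prim @ Term
( a ) ** Atom @ Term
( a ) ** a @ Term
( a ) ** a @ Factor
( a ) ** a @ Prim
( a ) ** a @ Atom
( a ) ** a @ b

[Expr [Expr [Term [Factor [Prim [Atom ( [Expr [Term [Factor [Prim [Atom a]]]]] )]] ** [Factor [Prim [Atom a]]]]]] @ [Term [Factor [Prim [Atom b]]]]]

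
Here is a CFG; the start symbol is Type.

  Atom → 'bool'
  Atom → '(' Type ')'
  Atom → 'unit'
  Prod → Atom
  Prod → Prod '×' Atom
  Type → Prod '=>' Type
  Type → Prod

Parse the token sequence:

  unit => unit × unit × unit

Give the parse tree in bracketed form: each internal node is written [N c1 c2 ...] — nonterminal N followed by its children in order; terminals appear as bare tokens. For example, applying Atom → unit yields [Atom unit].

[Type [Prod [Atom unit]] => [Type [Prod [Prod [Prod [Atom unit]] × [Atom unit]] × [Atom unit]]]]

Type
Prod => Type
Atom => Type
unit => Type
unit => Prod
unit => Prod × Atom
unit => Prod × Atom × Atom
unit => Atom × Atom × Atom
unit => unit × Atom × Atom
unit => unit × unit × Atom
unit => unit × unit × unit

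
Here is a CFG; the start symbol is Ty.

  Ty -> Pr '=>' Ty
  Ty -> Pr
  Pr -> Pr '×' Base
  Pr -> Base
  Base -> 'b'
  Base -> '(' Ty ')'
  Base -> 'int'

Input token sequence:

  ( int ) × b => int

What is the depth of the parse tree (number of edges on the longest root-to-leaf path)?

[Ty [Pr [Pr [Base ( [Ty [Pr [Base int]]] )]] × [Base b]] => [Ty [Pr [Base int]]]]

7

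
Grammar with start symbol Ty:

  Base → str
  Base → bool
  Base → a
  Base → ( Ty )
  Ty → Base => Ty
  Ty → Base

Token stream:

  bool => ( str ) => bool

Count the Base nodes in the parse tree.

[Ty [Base bool] => [Ty [Base ( [Ty [Base str]] )] => [Ty [Base bool]]]]

4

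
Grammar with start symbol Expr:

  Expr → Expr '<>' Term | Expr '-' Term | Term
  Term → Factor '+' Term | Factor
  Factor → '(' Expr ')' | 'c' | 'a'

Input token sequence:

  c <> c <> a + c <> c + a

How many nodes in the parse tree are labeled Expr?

4

[Expr [Expr [Expr [Expr [Term [Factor c]]] <> [Term [Factor c]]] <> [Term [Factor a] + [Term [Factor c]]]] <> [Term [Factor c] + [Term [Factor a]]]]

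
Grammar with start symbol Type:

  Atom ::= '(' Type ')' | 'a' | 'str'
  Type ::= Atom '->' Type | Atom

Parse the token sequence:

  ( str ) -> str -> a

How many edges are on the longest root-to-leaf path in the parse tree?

4

[Type [Atom ( [Type [Atom str]] )] -> [Type [Atom str] -> [Type [Atom a]]]]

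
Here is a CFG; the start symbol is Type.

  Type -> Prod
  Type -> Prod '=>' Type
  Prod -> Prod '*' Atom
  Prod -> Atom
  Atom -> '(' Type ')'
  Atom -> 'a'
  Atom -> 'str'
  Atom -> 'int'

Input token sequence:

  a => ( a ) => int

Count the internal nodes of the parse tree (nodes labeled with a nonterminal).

[Type [Prod [Atom a]] => [Type [Prod [Atom ( [Type [Prod [Atom a]]] )]] => [Type [Prod [Atom int]]]]]

12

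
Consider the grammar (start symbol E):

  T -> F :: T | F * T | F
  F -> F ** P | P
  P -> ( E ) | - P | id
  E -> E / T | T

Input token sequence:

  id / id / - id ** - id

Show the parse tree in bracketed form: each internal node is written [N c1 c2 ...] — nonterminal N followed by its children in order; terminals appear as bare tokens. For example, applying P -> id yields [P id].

E
E / T
E / T / T
T / T / T
F / T / T
P / T / T
id / T / T
id / F / T
id / P / T
id / id / T
id / id / F
id / id / F ** P
id / id / P ** P
id / id / - P ** P
id / id / - id ** P
id / id / - id ** - P
id / id / - id ** - id

[E [E [E [T [F [P id]]]] / [T [F [P id]]]] / [T [F [F [P - [P id]]] ** [P - [P id]]]]]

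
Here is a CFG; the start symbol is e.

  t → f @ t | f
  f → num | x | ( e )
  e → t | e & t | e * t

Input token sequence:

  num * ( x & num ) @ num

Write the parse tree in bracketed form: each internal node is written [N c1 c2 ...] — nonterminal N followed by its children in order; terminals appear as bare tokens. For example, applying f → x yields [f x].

e
e * t
t * t
f * t
num * t
num * f @ t
num * ( e ) @ t
num * ( e & t ) @ t
num * ( t & t ) @ t
num * ( f & t ) @ t
num * ( x & t ) @ t
num * ( x & f ) @ t
num * ( x & num ) @ t
num * ( x & num ) @ f
num * ( x & num ) @ num

[e [e [t [f num]]] * [t [f ( [e [e [t [f x]]] & [t [f num]]] )] @ [t [f num]]]]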